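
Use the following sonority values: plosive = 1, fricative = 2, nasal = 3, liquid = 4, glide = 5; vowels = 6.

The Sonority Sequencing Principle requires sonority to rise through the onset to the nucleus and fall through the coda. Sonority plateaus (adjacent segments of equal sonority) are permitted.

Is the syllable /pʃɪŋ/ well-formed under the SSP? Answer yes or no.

Onset: /p/ is a plosive (sonority 1), /ʃ/ is a fricative (sonority 2); then the nucleus /ɪ/ (sonority 6).
Onset profile 1-2-6 — rises to the nucleus.
Coda: /ŋ/ is a nasal (sonority 3).
Coda profile 6-3 — falls from the nucleus.

yes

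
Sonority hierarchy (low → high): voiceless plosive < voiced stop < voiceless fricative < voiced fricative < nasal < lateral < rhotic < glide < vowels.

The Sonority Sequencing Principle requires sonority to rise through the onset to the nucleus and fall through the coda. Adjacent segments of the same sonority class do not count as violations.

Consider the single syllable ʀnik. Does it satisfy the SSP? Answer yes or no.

Onset: /ʀ/ is a rhotic (sonority 7), /n/ is a nasal (sonority 5); then the nucleus /i/ (sonority 9).
Onset profile 7-5-9 — does not rise throughout.
Coda: /k/ is a voiceless plosive (sonority 1).
Coda profile 9-1 — falls from the nucleus.

no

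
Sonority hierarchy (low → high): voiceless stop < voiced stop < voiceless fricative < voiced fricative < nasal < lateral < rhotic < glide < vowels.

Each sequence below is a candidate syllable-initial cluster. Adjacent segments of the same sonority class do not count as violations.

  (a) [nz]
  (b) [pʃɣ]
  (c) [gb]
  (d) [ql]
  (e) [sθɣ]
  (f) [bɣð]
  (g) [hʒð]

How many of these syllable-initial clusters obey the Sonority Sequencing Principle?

(a) sonority 5-4: ill-formed.
(b) sonority 1-3-4: well-formed.
(c) sonority 2-2: well-formed.
(d) sonority 1-6: well-formed.
(e) sonority 3-3-4: well-formed.
(f) sonority 2-4-4: well-formed.
(g) sonority 3-4-4: well-formed.

6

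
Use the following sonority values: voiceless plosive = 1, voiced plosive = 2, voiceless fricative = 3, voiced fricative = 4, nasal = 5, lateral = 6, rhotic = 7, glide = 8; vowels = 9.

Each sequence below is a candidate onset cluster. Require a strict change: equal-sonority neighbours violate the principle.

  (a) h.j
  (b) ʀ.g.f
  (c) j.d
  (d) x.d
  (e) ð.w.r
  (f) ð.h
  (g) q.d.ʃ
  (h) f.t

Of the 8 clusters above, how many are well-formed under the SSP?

(a) h.j: profile 3-8 — obeys.
(b) ʀ.g.f: profile 7-2-3 — violates.
(c) j.d: profile 8-2 — violates.
(d) x.d: profile 3-2 — violates.
(e) ð.w.r: profile 4-8-7 — violates.
(f) ð.h: profile 4-3 — violates.
(g) q.d.ʃ: profile 1-2-3 — obeys.
(h) f.t: profile 3-1 — violates.

2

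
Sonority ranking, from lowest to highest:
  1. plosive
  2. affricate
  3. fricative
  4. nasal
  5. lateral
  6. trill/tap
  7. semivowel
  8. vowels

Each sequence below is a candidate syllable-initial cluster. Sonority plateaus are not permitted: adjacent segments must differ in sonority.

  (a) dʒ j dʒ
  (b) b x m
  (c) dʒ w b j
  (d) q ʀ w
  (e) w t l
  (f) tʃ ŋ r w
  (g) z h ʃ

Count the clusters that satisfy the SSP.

3

(a) dʒ j dʒ: profile 2-7-2 — violates.
(b) b x m: profile 1-3-4 — obeys.
(c) dʒ w b j: profile 2-7-1-7 — violates.
(d) q ʀ w: profile 1-6-7 — obeys.
(e) w t l: profile 7-1-5 — violates.
(f) tʃ ŋ r w: profile 2-4-6-7 — obeys.
(g) z h ʃ: profile 3-3-3 — violates.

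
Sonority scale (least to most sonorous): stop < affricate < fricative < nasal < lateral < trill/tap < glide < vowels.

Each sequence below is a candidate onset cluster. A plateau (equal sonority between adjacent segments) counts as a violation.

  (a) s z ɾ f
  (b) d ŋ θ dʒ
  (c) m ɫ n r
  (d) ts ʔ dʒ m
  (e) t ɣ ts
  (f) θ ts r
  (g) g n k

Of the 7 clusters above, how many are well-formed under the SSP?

(a) 3-3-6-3 → violates
(b) 1-4-3-2 → violates
(c) 4-5-4-6 → violates
(d) 2-1-2-4 → violates
(e) 1-3-2 → violates
(f) 3-2-6 → violates
(g) 1-4-1 → violates

0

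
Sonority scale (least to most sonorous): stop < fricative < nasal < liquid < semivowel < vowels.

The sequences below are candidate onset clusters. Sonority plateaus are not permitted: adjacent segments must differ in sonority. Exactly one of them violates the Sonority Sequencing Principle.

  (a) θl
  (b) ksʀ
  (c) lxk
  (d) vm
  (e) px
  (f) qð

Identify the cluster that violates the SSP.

c

(a) sonority 2-4: well-formed.
(b) sonority 1-2-4: well-formed.
(c) sonority 4-2-1: ill-formed.
(d) sonority 2-3: well-formed.
(e) sonority 1-2: well-formed.
(f) sonority 1-2: well-formed.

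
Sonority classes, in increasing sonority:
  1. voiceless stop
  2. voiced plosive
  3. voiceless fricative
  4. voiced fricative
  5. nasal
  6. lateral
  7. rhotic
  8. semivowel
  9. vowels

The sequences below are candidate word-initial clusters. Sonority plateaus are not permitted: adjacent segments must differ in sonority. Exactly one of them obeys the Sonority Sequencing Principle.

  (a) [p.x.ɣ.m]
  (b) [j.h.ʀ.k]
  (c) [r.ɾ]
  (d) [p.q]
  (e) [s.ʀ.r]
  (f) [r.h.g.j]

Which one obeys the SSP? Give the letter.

a

(a) [p.x.ɣ.m]: profile 1-3-4-5 — obeys.
(b) [j.h.ʀ.k]: profile 8-3-7-1 — violates.
(c) [r.ɾ]: profile 7-7 — violates.
(d) [p.q]: profile 1-1 — violates.
(e) [s.ʀ.r]: profile 3-7-7 — violates.
(f) [r.h.g.j]: profile 7-3-2-8 — violates.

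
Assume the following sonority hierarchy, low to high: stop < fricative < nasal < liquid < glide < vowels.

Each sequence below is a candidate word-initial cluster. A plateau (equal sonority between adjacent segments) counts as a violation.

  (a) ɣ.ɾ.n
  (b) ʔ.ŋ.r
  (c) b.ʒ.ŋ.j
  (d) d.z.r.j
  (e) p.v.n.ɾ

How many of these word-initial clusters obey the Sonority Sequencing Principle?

(a) 2-4-3 → violates
(b) 1-3-4 → obeys
(c) 1-2-3-5 → obeys
(d) 1-2-4-5 → obeys
(e) 1-2-3-4 → obeys

4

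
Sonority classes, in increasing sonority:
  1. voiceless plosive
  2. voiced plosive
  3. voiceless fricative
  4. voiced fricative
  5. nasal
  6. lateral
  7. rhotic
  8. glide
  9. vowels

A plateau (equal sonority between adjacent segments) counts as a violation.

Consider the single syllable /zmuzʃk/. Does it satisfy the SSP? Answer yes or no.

yes

Onset: /z/ is a voiced fricative (sonority 4), /m/ is a nasal (sonority 5); then the nucleus /u/ (sonority 9).
Onset profile 4-5-9 — rises to the nucleus.
Coda: /z/ is a voiced fricative (sonority 4), /ʃ/ is a voiceless fricative (sonority 3), /k/ is a voiceless plosive (sonority 1).
Coda profile 9-4-3-1 — falls from the nucleus.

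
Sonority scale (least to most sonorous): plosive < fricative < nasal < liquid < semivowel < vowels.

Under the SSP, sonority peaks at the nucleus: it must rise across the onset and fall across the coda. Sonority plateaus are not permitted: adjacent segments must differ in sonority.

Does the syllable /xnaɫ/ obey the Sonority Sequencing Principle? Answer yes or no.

yes

Onset: /x/ is a fricative (sonority 2), /n/ is a nasal (sonority 3); then the nucleus /a/ (sonority 6).
Onset profile 2-3-6 — rises to the nucleus.
Coda: /ɫ/ is a liquid (sonority 4).
Coda profile 6-4 — falls from the nucleus.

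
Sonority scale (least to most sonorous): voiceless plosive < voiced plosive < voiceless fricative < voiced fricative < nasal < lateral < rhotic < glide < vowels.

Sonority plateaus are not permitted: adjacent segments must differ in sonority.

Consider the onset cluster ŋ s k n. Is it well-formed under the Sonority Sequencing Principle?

/ŋ/ is a nasal (sonority 5).
/s/ is a voiceless fricative (sonority 3).
/k/ is a voiceless plosive (sonority 1).
/n/ is a nasal (sonority 5).
The profile is 5-3-1-5. Between /ŋ/ (5) and /s/ (3) sonority does not rise, so the cluster violates the SSP.

no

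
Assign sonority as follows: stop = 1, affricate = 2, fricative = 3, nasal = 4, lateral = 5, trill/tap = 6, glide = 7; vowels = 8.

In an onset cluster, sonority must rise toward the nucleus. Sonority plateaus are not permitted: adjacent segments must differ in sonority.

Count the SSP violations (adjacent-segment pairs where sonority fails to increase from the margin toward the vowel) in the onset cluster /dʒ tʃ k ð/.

/dʒ/ is an affricate (sonority 2).
/tʃ/ is an affricate (sonority 2).
/k/ is a stop (sonority 1).
/ð/ is a fricative (sonority 3).
/dʒ/→/tʃ/: 2→2 (plateau) — violation.
/tʃ/→/k/: 2→1 (does not rise) — violation.
/k/→/ð/: 1→3 (rises) — ok.

2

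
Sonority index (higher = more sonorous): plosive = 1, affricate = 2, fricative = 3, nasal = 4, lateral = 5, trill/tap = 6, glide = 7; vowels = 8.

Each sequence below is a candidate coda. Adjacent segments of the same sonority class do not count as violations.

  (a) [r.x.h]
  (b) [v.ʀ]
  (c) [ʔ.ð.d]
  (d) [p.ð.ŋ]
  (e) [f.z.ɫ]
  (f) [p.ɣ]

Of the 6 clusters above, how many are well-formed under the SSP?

1

(a) [r.x.h]: profile 6-3-3 — obeys.
(b) [v.ʀ]: profile 3-6 — violates.
(c) [ʔ.ð.d]: profile 1-3-1 — violates.
(d) [p.ð.ŋ]: profile 1-3-4 — violates.
(e) [f.z.ɫ]: profile 3-3-5 — violates.
(f) [p.ɣ]: profile 1-3 — violates.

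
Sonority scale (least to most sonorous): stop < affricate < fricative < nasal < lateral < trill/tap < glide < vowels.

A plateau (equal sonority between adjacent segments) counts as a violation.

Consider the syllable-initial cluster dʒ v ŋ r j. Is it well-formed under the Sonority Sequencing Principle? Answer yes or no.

yes

/dʒ/: affricate = 2.
/v/: fricative = 3.
/ŋ/: nasal = 4.
/r/: trill/tap = 6.
/j/: glide = 7.
The profile 2-3-4-6-7 strictly rises, so the syllable-initial cluster satisfies the SSP.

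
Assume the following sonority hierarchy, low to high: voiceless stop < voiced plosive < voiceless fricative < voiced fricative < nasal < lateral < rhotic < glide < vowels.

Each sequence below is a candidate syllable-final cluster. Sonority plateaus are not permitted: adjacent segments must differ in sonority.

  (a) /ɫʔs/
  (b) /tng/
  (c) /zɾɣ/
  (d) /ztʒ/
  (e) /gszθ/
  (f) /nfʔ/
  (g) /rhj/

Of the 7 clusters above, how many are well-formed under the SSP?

1

(a) /ɫʔs/: profile 6-1-3 — violates.
(b) /tng/: profile 1-5-2 — violates.
(c) /zɾɣ/: profile 4-7-4 — violates.
(d) /ztʒ/: profile 4-1-4 — violates.
(e) /gszθ/: profile 2-3-4-3 — violates.
(f) /nfʔ/: profile 5-3-1 — obeys.
(g) /rhj/: profile 7-3-8 — violates.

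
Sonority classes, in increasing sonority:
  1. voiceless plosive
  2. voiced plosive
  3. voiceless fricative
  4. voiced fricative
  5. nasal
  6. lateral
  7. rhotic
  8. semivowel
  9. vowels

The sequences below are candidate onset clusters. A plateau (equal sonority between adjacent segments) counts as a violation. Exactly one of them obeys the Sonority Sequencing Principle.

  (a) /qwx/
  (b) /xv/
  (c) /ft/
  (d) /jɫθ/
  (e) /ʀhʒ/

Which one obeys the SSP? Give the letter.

(a) /qwx/: profile 1-8-3 — violates.
(b) /xv/: profile 3-4 — obeys.
(c) /ft/: profile 3-1 — violates.
(d) /jɫθ/: profile 8-6-3 — violates.
(e) /ʀhʒ/: profile 7-3-4 — violates.

b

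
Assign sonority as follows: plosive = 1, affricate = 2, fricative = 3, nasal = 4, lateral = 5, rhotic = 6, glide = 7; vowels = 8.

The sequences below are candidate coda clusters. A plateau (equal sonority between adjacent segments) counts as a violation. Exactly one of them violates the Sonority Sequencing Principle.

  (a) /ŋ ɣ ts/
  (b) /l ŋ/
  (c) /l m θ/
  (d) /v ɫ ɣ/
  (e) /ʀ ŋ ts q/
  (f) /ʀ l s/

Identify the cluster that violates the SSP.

d

(a) /ŋ ɣ ts/: profile 4-3-2 — obeys.
(b) /l ŋ/: profile 5-4 — obeys.
(c) /l m θ/: profile 5-4-3 — obeys.
(d) /v ɫ ɣ/: profile 3-5-3 — violates.
(e) /ʀ ŋ ts q/: profile 6-4-2-1 — obeys.
(f) /ʀ l s/: profile 6-5-3 — obeys.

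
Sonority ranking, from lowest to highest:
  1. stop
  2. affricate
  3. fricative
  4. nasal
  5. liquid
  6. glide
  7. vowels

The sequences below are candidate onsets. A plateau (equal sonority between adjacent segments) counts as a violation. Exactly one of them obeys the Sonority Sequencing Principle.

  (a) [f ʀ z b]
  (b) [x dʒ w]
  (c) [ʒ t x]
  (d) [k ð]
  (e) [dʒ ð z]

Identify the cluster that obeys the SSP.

d

(a) sonority 3-5-3-1: ill-formed.
(b) sonority 3-2-6: ill-formed.
(c) sonority 3-1-3: ill-formed.
(d) sonority 1-3: well-formed.
(e) sonority 2-3-3: ill-formed.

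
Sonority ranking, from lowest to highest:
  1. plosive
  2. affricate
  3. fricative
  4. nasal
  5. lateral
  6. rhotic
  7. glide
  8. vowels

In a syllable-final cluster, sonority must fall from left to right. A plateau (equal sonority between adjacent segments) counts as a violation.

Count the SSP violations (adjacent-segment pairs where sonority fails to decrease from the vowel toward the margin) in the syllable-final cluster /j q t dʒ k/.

/j/: glide = 7.
/q/: plosive = 1.
/t/: plosive = 1.
/dʒ/: affricate = 2.
/k/: plosive = 1.
/j/→/q/: 7→1 (falls) — ok.
/q/→/t/: 1→1 (plateau) — violation.
/t/→/dʒ/: 1→2 (does not fall) — violation.
/dʒ/→/k/: 2→1 (falls) — ok.

2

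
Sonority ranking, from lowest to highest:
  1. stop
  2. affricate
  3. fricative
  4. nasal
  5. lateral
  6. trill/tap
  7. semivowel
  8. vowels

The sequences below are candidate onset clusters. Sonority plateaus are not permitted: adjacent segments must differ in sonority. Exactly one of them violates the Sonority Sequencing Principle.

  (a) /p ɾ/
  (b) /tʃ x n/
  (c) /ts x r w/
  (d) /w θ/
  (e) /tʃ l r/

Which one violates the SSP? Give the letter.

d

(a) sonority 1-6: well-formed.
(b) sonority 2-3-4: well-formed.
(c) sonority 2-3-6-7: well-formed.
(d) sonority 7-3: ill-formed.
(e) sonority 2-5-6: well-formed.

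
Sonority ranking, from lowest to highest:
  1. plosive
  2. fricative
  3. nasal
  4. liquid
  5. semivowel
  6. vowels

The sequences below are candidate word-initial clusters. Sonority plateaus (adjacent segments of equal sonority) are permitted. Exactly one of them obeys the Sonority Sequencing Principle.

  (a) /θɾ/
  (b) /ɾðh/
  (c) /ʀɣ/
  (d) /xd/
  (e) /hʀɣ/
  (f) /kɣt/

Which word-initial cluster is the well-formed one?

(a) sonority 2-4: well-formed.
(b) sonority 4-2-2: ill-formed.
(c) sonority 4-2: ill-formed.
(d) sonority 2-1: ill-formed.
(e) sonority 2-4-2: ill-formed.
(f) sonority 1-2-1: ill-formed.

a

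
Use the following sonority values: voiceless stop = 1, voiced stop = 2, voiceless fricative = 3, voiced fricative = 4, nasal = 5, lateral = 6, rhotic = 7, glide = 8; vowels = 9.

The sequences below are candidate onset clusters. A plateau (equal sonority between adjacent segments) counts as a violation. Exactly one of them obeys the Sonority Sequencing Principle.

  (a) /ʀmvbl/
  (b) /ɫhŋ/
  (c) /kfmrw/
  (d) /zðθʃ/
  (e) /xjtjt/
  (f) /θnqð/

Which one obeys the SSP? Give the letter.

c

(a) 7-5-4-2-6 → violates
(b) 6-3-5 → violates
(c) 1-3-5-7-8 → obeys
(d) 4-4-3-3 → violates
(e) 3-8-1-8-1 → violates
(f) 3-5-1-4 → violates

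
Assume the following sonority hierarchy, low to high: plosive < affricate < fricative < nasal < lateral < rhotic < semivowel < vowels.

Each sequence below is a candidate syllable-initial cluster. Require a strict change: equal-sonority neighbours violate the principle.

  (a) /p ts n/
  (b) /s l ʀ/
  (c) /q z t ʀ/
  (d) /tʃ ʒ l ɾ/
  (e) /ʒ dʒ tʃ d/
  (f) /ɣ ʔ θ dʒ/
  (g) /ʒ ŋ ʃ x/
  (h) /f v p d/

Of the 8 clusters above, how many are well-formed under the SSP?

(a) 1-2-4 → obeys
(b) 3-5-6 → obeys
(c) 1-3-1-6 → violates
(d) 2-3-5-6 → obeys
(e) 3-2-2-1 → violates
(f) 3-1-3-2 → violates
(g) 3-4-3-3 → violates
(h) 3-3-1-1 → violates

3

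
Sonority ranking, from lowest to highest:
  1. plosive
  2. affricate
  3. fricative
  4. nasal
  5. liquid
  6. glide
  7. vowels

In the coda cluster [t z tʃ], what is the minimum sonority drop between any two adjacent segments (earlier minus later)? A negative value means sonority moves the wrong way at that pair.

/t/ is a plosive (sonority 1).
/z/ is a fricative (sonority 3).
/tʃ/ is an affricate (sonority 2).
/t/→/z/: change -2.
/z/→/tʃ/: change +1.
Minimum = -2.

-2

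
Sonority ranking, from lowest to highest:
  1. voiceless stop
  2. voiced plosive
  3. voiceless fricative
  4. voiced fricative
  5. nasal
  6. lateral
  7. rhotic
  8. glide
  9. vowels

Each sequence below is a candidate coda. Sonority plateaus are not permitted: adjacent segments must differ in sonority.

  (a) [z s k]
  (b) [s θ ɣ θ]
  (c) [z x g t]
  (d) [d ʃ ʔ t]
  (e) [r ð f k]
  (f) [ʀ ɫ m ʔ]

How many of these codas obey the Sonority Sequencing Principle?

4

(a) sonority 4-3-1: well-formed.
(b) sonority 3-3-4-3: ill-formed.
(c) sonority 4-3-2-1: well-formed.
(d) sonority 2-3-1-1: ill-formed.
(e) sonority 7-4-3-1: well-formed.
(f) sonority 7-6-5-1: well-formed.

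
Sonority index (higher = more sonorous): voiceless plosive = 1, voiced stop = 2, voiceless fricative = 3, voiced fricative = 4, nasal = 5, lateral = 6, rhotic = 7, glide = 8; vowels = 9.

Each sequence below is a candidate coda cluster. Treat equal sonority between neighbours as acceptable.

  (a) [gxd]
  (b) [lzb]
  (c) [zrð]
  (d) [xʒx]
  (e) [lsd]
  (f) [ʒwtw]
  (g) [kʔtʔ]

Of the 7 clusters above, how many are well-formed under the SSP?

(a) [gxd]: profile 2-3-2 — violates.
(b) [lzb]: profile 6-4-2 — obeys.
(c) [zrð]: profile 4-7-4 — violates.
(d) [xʒx]: profile 3-4-3 — violates.
(e) [lsd]: profile 6-3-2 — obeys.
(f) [ʒwtw]: profile 4-8-1-8 — violates.
(g) [kʔtʔ]: profile 1-1-1-1 — obeys.

3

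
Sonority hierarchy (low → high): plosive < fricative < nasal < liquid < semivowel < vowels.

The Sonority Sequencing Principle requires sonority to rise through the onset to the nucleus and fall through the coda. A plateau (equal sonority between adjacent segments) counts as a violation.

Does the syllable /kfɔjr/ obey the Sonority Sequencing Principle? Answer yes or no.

yes

Onset: /k/ is a plosive (sonority 1), /f/ is a fricative (sonority 2); then the nucleus /ɔ/ (sonority 6).
Onset profile 1-2-6 — rises to the nucleus.
Coda: /j/ is a semivowel (sonority 5), /r/ is a liquid (sonority 4).
Coda profile 6-5-4 — falls from the nucleus.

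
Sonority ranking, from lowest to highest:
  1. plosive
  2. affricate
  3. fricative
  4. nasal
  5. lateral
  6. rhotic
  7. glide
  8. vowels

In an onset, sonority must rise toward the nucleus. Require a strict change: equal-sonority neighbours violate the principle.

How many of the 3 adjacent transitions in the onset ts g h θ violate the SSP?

/ts/ — affricate, sonority 2.
/g/ — plosive, sonority 1.
/h/ — fricative, sonority 3.
/θ/ — fricative, sonority 3.
/ts/→/g/: 2→1 (does not rise) — violation.
/g/→/h/: 1→3 (rises) — ok.
/h/→/θ/: 3→3 (plateau) — violation.

2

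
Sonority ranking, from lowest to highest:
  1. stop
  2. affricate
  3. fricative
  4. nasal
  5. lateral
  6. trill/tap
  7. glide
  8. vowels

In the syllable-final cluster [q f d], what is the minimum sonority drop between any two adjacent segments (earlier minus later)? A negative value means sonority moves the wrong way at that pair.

/q/ is a stop (sonority 1).
/f/ is a fricative (sonority 3).
/d/ is a stop (sonority 1).
/q/→/f/: change -2.
/f/→/d/: change +2.
Minimum = -2.

-2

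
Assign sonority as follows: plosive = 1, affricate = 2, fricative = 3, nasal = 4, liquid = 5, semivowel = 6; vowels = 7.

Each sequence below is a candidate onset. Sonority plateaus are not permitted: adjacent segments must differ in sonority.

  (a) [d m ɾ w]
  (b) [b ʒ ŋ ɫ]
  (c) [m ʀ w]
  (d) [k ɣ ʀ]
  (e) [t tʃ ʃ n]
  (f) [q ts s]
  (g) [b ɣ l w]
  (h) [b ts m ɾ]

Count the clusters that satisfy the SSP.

8

(a) 1-4-5-6 → obeys
(b) 1-3-4-5 → obeys
(c) 4-5-6 → obeys
(d) 1-3-5 → obeys
(e) 1-2-3-4 → obeys
(f) 1-2-3 → obeys
(g) 1-3-5-6 → obeys
(h) 1-2-4-5 → obeys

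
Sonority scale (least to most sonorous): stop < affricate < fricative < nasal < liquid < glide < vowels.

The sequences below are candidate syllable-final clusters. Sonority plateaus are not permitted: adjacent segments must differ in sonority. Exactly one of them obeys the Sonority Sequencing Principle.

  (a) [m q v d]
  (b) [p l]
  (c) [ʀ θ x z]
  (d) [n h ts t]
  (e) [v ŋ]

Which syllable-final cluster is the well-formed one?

d

(a) [m q v d]: profile 4-1-3-1 — violates.
(b) [p l]: profile 1-5 — violates.
(c) [ʀ θ x z]: profile 5-3-3-3 — violates.
(d) [n h ts t]: profile 4-3-2-1 — obeys.
(e) [v ŋ]: profile 3-4 — violates.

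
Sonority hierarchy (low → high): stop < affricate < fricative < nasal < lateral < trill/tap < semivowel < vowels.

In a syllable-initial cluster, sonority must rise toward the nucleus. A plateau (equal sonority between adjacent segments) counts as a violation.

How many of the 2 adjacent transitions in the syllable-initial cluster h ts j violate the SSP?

/h/ is a fricative (sonority 3).
/ts/ is an affricate (sonority 2).
/j/ is a semivowel (sonority 7).
/h/→/ts/: 3→2 (does not rise) — violation.
/ts/→/j/: 2→7 (rises) — ok.

1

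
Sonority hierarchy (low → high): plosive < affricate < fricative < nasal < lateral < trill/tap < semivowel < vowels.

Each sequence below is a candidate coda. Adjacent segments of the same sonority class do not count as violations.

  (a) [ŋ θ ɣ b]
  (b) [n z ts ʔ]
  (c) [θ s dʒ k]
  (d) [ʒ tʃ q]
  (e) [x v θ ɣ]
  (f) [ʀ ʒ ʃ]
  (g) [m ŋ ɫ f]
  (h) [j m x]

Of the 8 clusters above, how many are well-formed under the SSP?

7

(a) 4-3-3-1 → obeys
(b) 4-3-2-1 → obeys
(c) 3-3-2-1 → obeys
(d) 3-2-1 → obeys
(e) 3-3-3-3 → obeys
(f) 6-3-3 → obeys
(g) 4-4-5-3 → violates
(h) 7-4-3 → obeys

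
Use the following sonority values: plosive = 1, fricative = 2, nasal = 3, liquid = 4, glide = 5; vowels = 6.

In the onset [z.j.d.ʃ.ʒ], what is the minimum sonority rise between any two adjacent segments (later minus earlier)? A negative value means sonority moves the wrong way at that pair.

/z/ — fricative, sonority 2.
/j/ — glide, sonority 5.
/d/ — plosive, sonority 1.
/ʃ/ — fricative, sonority 2.
/ʒ/ — fricative, sonority 2.
/z/→/j/: change +3.
/j/→/d/: change -4.
/d/→/ʃ/: change +1.
/ʃ/→/ʒ/: change +0.
Minimum = -4.

-4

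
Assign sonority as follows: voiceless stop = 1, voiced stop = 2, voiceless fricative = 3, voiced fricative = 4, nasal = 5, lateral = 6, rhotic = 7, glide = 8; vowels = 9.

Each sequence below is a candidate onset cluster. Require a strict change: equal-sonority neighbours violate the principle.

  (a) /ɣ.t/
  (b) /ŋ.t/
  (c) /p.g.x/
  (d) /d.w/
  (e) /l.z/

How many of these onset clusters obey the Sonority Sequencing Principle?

(a) /ɣ.t/: profile 4-1 — violates.
(b) /ŋ.t/: profile 5-1 — violates.
(c) /p.g.x/: profile 1-2-3 — obeys.
(d) /d.w/: profile 2-8 — obeys.
(e) /l.z/: profile 6-4 — violates.

2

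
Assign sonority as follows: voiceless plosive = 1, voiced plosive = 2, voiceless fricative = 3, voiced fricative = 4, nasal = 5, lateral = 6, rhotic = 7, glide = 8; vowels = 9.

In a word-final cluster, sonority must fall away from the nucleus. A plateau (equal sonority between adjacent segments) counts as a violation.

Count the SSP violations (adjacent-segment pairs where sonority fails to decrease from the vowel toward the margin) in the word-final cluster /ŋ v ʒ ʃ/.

/ŋ/: nasal = 5.
/v/: voiced fricative = 4.
/ʒ/: voiced fricative = 4.
/ʃ/: voiceless fricative = 3.
/ŋ/→/v/: 5→4 (falls) — ok.
/v/→/ʒ/: 4→4 (plateau) — violation.
/ʒ/→/ʃ/: 4→3 (falls) — ok.

1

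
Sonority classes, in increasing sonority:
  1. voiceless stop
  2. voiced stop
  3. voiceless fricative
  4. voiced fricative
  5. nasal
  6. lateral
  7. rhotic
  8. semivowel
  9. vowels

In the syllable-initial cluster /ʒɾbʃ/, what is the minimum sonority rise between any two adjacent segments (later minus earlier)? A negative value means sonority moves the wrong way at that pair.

/ʒ/ is a voiced fricative (sonority 4).
/ɾ/ is a rhotic (sonority 7).
/b/ is a voiced stop (sonority 2).
/ʃ/ is a voiceless fricative (sonority 3).
/ʒ/→/ɾ/: change +3.
/ɾ/→/b/: change -5.
/b/→/ʃ/: change +1.
Minimum = -5.

-5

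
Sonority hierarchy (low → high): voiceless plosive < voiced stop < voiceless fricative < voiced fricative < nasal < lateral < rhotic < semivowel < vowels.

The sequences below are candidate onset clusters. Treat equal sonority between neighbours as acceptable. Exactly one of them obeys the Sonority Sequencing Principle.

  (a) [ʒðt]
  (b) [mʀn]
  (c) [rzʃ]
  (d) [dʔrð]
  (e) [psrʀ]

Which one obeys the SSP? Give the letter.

(a) 4-4-1 → violates
(b) 5-7-5 → violates
(c) 7-4-3 → violates
(d) 2-1-7-4 → violates
(e) 1-3-7-7 → obeys

e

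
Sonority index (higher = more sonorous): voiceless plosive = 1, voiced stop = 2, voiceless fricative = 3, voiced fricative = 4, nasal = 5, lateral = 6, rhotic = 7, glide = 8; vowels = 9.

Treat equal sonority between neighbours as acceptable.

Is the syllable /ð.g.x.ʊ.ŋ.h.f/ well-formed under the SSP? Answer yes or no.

Onset: /ð/ is a voiced fricative (sonority 4), /g/ is a voiced stop (sonority 2), /x/ is a voiceless fricative (sonority 3); then the nucleus /ʊ/ (sonority 9).
Onset profile 4-2-3-9 — does not rise throughout.
Coda: /ŋ/ is a nasal (sonority 5), /h/ is a voiceless fricative (sonority 3), /f/ is a voiceless fricative (sonority 3).
Coda profile 9-5-3-3 — falls from the nucleus.

no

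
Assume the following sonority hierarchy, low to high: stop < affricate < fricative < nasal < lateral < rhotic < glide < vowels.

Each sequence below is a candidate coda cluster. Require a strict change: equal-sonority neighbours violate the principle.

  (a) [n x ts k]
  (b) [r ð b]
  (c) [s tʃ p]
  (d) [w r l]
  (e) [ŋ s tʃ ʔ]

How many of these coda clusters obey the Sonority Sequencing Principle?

5

(a) [n x ts k]: profile 4-3-2-1 — obeys.
(b) [r ð b]: profile 6-3-1 — obeys.
(c) [s tʃ p]: profile 3-2-1 — obeys.
(d) [w r l]: profile 7-6-5 — obeys.
(e) [ŋ s tʃ ʔ]: profile 4-3-2-1 — obeys.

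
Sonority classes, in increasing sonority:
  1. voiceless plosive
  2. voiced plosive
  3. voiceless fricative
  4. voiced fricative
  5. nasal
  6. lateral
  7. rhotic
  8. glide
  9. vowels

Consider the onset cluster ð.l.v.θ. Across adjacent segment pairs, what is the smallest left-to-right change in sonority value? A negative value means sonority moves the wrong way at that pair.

/ð/: voiced fricative = 4.
/l/: lateral = 6.
/v/: voiced fricative = 4.
/θ/: voiceless fricative = 3.
/ð/→/l/: change +2.
/l/→/v/: change -2.
/v/→/θ/: change -1.
Minimum = -2.

-2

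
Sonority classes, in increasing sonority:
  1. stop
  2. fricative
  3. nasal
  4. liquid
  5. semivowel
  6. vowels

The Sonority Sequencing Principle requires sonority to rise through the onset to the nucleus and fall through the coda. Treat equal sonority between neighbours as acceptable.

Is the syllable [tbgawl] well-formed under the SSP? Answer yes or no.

yes

Onset: /t/ is a stop (sonority 1), /b/ is a stop (sonority 1), /g/ is a stop (sonority 1); then the nucleus /a/ (sonority 6).
Onset profile 1-1-1-6 — rises to the nucleus.
Coda: /w/ is a semivowel (sonority 5), /l/ is a liquid (sonority 4).
Coda profile 6-5-4 — falls from the nucleus.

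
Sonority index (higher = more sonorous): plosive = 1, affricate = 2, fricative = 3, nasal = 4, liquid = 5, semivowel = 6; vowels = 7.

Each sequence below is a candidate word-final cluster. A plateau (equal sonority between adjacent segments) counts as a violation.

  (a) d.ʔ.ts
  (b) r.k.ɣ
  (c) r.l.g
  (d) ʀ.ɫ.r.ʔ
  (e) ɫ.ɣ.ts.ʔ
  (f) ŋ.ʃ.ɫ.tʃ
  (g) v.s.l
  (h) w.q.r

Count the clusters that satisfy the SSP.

(a) d.ʔ.ts: profile 1-1-2 — violates.
(b) r.k.ɣ: profile 5-1-3 — violates.
(c) r.l.g: profile 5-5-1 — violates.
(d) ʀ.ɫ.r.ʔ: profile 5-5-5-1 — violates.
(e) ɫ.ɣ.ts.ʔ: profile 5-3-2-1 — obeys.
(f) ŋ.ʃ.ɫ.tʃ: profile 4-3-5-2 — violates.
(g) v.s.l: profile 3-3-5 — violates.
(h) w.q.r: profile 6-1-5 — violates.

1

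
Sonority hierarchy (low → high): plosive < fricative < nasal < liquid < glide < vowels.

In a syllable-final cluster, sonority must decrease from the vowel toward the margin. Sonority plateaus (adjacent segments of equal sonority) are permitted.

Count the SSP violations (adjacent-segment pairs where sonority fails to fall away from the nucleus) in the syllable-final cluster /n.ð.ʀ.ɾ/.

1

/n/ — nasal, sonority 3.
/ð/ — fricative, sonority 2.
/ʀ/ — liquid, sonority 4.
/ɾ/ — liquid, sonority 4.
/n/→/ð/: 3→2 (falls) — ok.
/ð/→/ʀ/: 2→4 (does not fall) — violation.
/ʀ/→/ɾ/: 4→4 (plateau, allowed) — ok.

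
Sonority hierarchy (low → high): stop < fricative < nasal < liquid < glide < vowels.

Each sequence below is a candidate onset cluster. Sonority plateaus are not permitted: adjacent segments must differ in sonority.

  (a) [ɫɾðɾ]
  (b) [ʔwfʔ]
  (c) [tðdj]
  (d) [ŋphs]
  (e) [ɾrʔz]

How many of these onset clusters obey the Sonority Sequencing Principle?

(a) [ɫɾðɾ]: profile 4-4-2-4 — violates.
(b) [ʔwfʔ]: profile 1-5-2-1 — violates.
(c) [tðdj]: profile 1-2-1-5 — violates.
(d) [ŋphs]: profile 3-1-2-2 — violates.
(e) [ɾrʔz]: profile 4-4-1-2 — violates.

0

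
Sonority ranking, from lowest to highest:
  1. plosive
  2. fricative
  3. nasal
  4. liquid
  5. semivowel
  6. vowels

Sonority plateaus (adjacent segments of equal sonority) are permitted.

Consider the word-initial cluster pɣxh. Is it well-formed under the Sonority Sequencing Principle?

/p/ is a plosive (sonority 1).
/ɣ/ is a fricative (sonority 2).
/x/ is a fricative (sonority 2).
/h/ is a fricative (sonority 2).
The profile 1-2-2-2 is non-decreasing (plateaus allowed), so the word-initial cluster satisfies the SSP.

yes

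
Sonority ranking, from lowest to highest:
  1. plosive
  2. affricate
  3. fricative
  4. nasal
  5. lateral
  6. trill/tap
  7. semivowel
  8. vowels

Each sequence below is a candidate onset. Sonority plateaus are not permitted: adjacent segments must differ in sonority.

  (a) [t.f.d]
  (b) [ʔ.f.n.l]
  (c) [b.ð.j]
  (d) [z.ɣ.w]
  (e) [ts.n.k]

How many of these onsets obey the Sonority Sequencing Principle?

2

(a) [t.f.d]: profile 1-3-1 — violates.
(b) [ʔ.f.n.l]: profile 1-3-4-5 — obeys.
(c) [b.ð.j]: profile 1-3-7 — obeys.
(d) [z.ɣ.w]: profile 3-3-7 — violates.
(e) [ts.n.k]: profile 2-4-1 — violates.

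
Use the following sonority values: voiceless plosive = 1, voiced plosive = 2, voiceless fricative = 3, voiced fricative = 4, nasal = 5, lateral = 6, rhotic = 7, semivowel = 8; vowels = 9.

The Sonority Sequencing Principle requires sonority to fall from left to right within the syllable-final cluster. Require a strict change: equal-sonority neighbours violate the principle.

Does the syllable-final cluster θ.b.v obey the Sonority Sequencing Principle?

/θ/ is a voiceless fricative (sonority 3).
/b/ is a voiced plosive (sonority 2).
/v/ is a voiced fricative (sonority 4).
The profile is 3-2-4. Between /b/ (2) and /v/ (4) sonority does not fall, so the cluster violates the SSP.

no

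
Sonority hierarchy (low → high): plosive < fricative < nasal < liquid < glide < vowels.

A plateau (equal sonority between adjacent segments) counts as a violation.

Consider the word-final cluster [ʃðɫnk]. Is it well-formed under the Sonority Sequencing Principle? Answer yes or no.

/ʃ/ is a fricative (sonority 2).
/ð/ is a fricative (sonority 2).
/ɫ/ is a liquid (sonority 4).
/n/ is a nasal (sonority 3).
/k/ is a plosive (sonority 1).
The profile is 2-2-4-3-1. Between /ʃ/ (2) and /ð/ (2) sonority does not fall, so the cluster violates the SSP.

no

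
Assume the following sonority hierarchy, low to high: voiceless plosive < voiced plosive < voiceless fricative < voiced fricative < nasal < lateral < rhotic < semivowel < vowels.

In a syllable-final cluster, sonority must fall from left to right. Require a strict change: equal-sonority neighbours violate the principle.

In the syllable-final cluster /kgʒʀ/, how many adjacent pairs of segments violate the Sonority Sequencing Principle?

/k/: voiceless plosive = 1.
/g/: voiced plosive = 2.
/ʒ/: voiced fricative = 4.
/ʀ/: rhotic = 7.
/k/→/g/: 1→2 (does not fall) — violation.
/g/→/ʒ/: 2→4 (does not fall) — violation.
/ʒ/→/ʀ/: 4→7 (does not fall) — violation.

3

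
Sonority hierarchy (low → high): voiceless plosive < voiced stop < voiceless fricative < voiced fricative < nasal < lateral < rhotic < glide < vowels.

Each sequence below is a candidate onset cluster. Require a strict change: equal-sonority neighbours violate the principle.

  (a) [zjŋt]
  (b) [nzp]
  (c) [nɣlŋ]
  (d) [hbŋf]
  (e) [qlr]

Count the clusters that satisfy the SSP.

1

(a) 4-8-5-1 → violates
(b) 5-4-1 → violates
(c) 5-4-6-5 → violates
(d) 3-2-5-3 → violates
(e) 1-6-7 → obeys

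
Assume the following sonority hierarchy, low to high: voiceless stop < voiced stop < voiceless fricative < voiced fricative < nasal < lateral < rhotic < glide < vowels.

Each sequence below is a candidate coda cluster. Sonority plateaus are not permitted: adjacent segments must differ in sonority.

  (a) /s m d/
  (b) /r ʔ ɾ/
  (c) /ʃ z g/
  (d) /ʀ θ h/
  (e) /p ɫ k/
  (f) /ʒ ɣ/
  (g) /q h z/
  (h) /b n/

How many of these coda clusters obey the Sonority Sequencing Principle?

0

(a) 3-5-2 → violates
(b) 7-1-7 → violates
(c) 3-4-2 → violates
(d) 7-3-3 → violates
(e) 1-6-1 → violates
(f) 4-4 → violates
(g) 1-3-4 → violates
(h) 2-5 → violates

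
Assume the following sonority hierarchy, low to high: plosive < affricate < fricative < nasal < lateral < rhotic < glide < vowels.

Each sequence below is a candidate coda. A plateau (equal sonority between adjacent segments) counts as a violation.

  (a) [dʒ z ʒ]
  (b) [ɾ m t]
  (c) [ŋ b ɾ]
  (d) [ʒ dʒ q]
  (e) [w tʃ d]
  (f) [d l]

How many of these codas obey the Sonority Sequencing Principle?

(a) 2-3-3 → violates
(b) 6-4-1 → obeys
(c) 4-1-6 → violates
(d) 3-2-1 → obeys
(e) 7-2-1 → obeys
(f) 1-5 → violates

3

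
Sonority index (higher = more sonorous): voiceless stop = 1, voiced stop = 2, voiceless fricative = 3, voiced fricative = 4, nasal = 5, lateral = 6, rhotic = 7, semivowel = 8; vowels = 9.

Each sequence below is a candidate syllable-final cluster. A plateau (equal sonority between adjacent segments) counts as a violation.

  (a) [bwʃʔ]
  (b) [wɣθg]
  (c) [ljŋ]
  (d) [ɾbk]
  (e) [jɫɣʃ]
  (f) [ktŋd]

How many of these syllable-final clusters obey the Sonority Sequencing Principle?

3

(a) 2-8-3-1 → violates
(b) 8-4-3-2 → obeys
(c) 6-8-5 → violates
(d) 7-2-1 → obeys
(e) 8-6-4-3 → obeys
(f) 1-1-5-2 → violates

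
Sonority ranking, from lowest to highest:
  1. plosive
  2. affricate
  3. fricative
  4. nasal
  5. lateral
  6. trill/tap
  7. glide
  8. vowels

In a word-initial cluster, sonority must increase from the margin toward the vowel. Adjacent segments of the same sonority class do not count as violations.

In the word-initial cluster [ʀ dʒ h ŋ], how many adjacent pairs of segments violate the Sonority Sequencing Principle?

/ʀ/: trill/tap = 6.
/dʒ/: affricate = 2.
/h/: fricative = 3.
/ŋ/: nasal = 4.
/ʀ/→/dʒ/: 6→2 (does not rise) — violation.
/dʒ/→/h/: 2→3 (rises) — ok.
/h/→/ŋ/: 3→4 (rises) — ok.

1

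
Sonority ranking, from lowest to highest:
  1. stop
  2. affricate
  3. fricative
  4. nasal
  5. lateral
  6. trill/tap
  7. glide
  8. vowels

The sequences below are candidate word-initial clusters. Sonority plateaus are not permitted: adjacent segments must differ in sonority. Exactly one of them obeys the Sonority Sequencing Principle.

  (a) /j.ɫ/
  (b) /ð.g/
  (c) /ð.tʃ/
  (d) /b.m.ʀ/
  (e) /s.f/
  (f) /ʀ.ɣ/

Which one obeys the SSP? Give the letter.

(a) sonority 7-5: ill-formed.
(b) sonority 3-1: ill-formed.
(c) sonority 3-2: ill-formed.
(d) sonority 1-4-6: well-formed.
(e) sonority 3-3: ill-formed.
(f) sonority 6-3: ill-formed.

d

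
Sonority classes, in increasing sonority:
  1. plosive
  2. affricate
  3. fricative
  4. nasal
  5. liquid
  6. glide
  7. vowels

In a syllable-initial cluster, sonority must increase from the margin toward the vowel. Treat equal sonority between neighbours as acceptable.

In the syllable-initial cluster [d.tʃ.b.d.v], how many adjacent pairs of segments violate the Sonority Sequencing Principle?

1

/d/ is a plosive (sonority 1).
/tʃ/ is an affricate (sonority 2).
/b/ is a plosive (sonority 1).
/d/ is a plosive (sonority 1).
/v/ is a fricative (sonority 3).
/d/→/tʃ/: 1→2 (rises) — ok.
/tʃ/→/b/: 2→1 (does not rise) — violation.
/b/→/d/: 1→1 (plateau, allowed) — ok.
/d/→/v/: 1→3 (rises) — ok.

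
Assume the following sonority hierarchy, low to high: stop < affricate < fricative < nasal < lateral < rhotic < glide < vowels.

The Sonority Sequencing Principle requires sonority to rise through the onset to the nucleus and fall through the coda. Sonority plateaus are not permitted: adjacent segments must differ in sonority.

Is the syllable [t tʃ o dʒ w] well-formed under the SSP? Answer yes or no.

Onset: /t/ is a stop (sonority 1), /tʃ/ is an affricate (sonority 2); then the nucleus /o/ (sonority 8).
Onset profile 1-2-8 — rises to the nucleus.
Coda: /dʒ/ is an affricate (sonority 2), /w/ is a glide (sonority 7).
Coda profile 8-2-7 — does not strictly fall throughout.

no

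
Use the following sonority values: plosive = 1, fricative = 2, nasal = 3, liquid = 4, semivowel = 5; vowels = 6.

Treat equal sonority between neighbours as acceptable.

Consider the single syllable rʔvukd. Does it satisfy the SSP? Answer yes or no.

no

Onset: /r/ is a liquid (sonority 4), /ʔ/ is a plosive (sonority 1), /v/ is a fricative (sonority 2); then the nucleus /u/ (sonority 6).
Onset profile 4-1-2-6 — does not rise throughout.
Coda: /k/ is a plosive (sonority 1), /d/ is a plosive (sonority 1).
Coda profile 6-1-1 — falls from the nucleus.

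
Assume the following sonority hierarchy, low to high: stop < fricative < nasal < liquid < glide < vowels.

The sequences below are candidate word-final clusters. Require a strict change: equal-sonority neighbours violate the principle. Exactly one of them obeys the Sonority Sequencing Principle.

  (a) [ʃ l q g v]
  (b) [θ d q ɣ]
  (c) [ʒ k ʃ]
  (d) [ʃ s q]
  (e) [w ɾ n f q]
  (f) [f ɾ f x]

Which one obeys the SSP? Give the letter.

e

(a) sonority 2-4-1-1-2: ill-formed.
(b) sonority 2-1-1-2: ill-formed.
(c) sonority 2-1-2: ill-formed.
(d) sonority 2-2-1: ill-formed.
(e) sonority 5-4-3-2-1: well-formed.
(f) sonority 2-4-2-2: ill-formed.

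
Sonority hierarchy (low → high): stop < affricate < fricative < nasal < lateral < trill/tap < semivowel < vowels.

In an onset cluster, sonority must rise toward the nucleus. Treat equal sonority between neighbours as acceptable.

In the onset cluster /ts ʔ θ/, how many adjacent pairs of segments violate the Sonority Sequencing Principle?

1

/ts/: affricate = 2.
/ʔ/: stop = 1.
/θ/: fricative = 3.
/ts/→/ʔ/: 2→1 (does not rise) — violation.
/ʔ/→/θ/: 1→3 (rises) — ok.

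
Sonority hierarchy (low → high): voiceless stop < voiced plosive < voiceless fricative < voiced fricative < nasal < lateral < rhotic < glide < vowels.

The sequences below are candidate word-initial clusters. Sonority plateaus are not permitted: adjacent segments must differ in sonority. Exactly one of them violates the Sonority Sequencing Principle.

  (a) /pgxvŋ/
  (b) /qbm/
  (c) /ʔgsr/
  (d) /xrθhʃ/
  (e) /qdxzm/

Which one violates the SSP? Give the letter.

d

(a) 1-2-3-4-5 → obeys
(b) 1-2-5 → obeys
(c) 1-2-3-7 → obeys
(d) 3-7-3-3-3 → violates
(e) 1-2-3-4-5 → obeys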